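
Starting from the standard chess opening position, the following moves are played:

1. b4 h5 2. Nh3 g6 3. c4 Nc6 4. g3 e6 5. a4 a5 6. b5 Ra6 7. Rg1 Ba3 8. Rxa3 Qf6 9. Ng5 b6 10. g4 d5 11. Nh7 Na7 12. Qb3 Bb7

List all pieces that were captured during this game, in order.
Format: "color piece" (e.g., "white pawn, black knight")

Tracking captures:
  Rxa3: captured black bishop

black bishop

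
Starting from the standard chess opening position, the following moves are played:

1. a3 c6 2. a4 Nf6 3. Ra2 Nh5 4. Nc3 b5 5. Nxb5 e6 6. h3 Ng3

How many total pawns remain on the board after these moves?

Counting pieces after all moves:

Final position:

  a b c d e f g h
  ─────────────────
8│♜ ♞ ♝ ♛ ♚ ♝ · ♜│8
7│♟ · · ♟ · ♟ ♟ ♟│7
6│· · ♟ · ♟ · · ·│6
5│· ♘ · · · · · ·│5
4│♙ · · · · · · ·│4
3│· · · · · · ♞ ♙│3
2│♖ ♙ ♙ ♙ ♙ ♙ ♙ ·│2
1│· · ♗ ♕ ♔ ♗ ♘ ♖│1
  ─────────────────
  a b c d e f g h


15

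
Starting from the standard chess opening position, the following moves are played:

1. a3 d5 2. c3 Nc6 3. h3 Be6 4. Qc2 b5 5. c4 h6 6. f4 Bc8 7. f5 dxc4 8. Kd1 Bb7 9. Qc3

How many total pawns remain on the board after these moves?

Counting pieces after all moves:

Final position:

  a b c d e f g h
  ─────────────────
8│♜ · · ♛ ♚ ♝ ♞ ♜│8
7│♟ ♝ ♟ · ♟ ♟ ♟ ·│7
6│· · ♞ · · · · ♟│6
5│· ♟ · · · ♙ · ·│5
4│· · ♟ · · · · ·│4
3│♙ · ♕ · · · · ♙│3
2│· ♙ · ♙ ♙ · ♙ ·│2
1│♖ ♘ ♗ ♔ · ♗ ♘ ♖│1
  ─────────────────
  a b c d e f g h


15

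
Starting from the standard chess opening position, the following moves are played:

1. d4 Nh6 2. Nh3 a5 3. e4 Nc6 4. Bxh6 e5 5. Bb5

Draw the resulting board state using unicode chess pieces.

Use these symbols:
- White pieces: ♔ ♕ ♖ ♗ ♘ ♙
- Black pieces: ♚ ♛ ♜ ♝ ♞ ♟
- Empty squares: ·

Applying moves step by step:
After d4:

♜ ♞ ♝ ♛ ♚ ♝ ♞ ♜
♟ ♟ ♟ ♟ ♟ ♟ ♟ ♟
· · · · · · · ·
· · · · · · · ·
· · · ♙ · · · ·
· · · · · · · ·
♙ ♙ ♙ · ♙ ♙ ♙ ♙
♖ ♘ ♗ ♕ ♔ ♗ ♘ ♖


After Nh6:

♜ ♞ ♝ ♛ ♚ ♝ · ♜
♟ ♟ ♟ ♟ ♟ ♟ ♟ ♟
· · · · · · · ♞
· · · · · · · ·
· · · ♙ · · · ·
· · · · · · · ·
♙ ♙ ♙ · ♙ ♙ ♙ ♙
♖ ♘ ♗ ♕ ♔ ♗ ♘ ♖


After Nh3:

♜ ♞ ♝ ♛ ♚ ♝ · ♜
♟ ♟ ♟ ♟ ♟ ♟ ♟ ♟
· · · · · · · ♞
· · · · · · · ·
· · · ♙ · · · ·
· · · · · · · ♘
♙ ♙ ♙ · ♙ ♙ ♙ ♙
♖ ♘ ♗ ♕ ♔ ♗ · ♖


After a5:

♜ ♞ ♝ ♛ ♚ ♝ · ♜
· ♟ ♟ ♟ ♟ ♟ ♟ ♟
· · · · · · · ♞
♟ · · · · · · ·
· · · ♙ · · · ·
· · · · · · · ♘
♙ ♙ ♙ · ♙ ♙ ♙ ♙
♖ ♘ ♗ ♕ ♔ ♗ · ♖


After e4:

♜ ♞ ♝ ♛ ♚ ♝ · ♜
· ♟ ♟ ♟ ♟ ♟ ♟ ♟
· · · · · · · ♞
♟ · · · · · · ·
· · · ♙ ♙ · · ·
· · · · · · · ♘
♙ ♙ ♙ · · ♙ ♙ ♙
♖ ♘ ♗ ♕ ♔ ♗ · ♖


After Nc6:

♜ · ♝ ♛ ♚ ♝ · ♜
· ♟ ♟ ♟ ♟ ♟ ♟ ♟
· · ♞ · · · · ♞
♟ · · · · · · ·
· · · ♙ ♙ · · ·
· · · · · · · ♘
♙ ♙ ♙ · · ♙ ♙ ♙
♖ ♘ ♗ ♕ ♔ ♗ · ♖


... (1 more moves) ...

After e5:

♜ · ♝ ♛ ♚ ♝ · ♜
· ♟ ♟ ♟ · ♟ ♟ ♟
· · ♞ · · · · ♗
♟ · · · ♟ · · ·
· · · ♙ ♙ · · ·
· · · · · · · ♘
♙ ♙ ♙ · · ♙ ♙ ♙
♖ ♘ · ♕ ♔ ♗ · ♖


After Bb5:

♜ · ♝ ♛ ♚ ♝ · ♜
· ♟ ♟ ♟ · ♟ ♟ ♟
· · ♞ · · · · ♗
♟ ♗ · · ♟ · · ·
· · · ♙ ♙ · · ·
· · · · · · · ♘
♙ ♙ ♙ · · ♙ ♙ ♙
♖ ♘ · ♕ ♔ · · ♖



  a b c d e f g h
  ─────────────────
8│♜ · ♝ ♛ ♚ ♝ · ♜│8
7│· ♟ ♟ ♟ · ♟ ♟ ♟│7
6│· · ♞ · · · · ♗│6
5│♟ ♗ · · ♟ · · ·│5
4│· · · ♙ ♙ · · ·│4
3│· · · · · · · ♘│3
2│♙ ♙ ♙ · · ♙ ♙ ♙│2
1│♖ ♘ · ♕ ♔ · · ♖│1
  ─────────────────
  a b c d e f g h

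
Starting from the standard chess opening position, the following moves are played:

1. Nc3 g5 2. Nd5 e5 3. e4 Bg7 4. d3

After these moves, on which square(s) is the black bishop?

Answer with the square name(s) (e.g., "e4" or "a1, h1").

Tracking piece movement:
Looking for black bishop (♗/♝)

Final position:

  a b c d e f g h
  ─────────────────
8│♜ ♞ ♝ ♛ ♚ · ♞ ♜│8
7│♟ ♟ ♟ ♟ · ♟ ♝ ♟│7
6│· · · · · · · ·│6
5│· · · ♘ ♟ · ♟ ·│5
4│· · · · ♙ · · ·│4
3│· · · ♙ · · · ·│3
2│♙ ♙ ♙ · · ♙ ♙ ♙│2
1│♖ · ♗ ♕ ♔ ♗ ♘ ♖│1
  ─────────────────
  a b c d e f g h


c8, g7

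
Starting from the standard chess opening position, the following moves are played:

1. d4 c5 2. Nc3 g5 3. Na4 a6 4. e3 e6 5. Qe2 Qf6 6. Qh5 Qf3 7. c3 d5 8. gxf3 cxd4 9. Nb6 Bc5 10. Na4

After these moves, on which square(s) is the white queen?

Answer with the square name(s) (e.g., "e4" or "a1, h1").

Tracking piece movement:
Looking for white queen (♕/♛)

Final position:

  a b c d e f g h
  ─────────────────
8│♜ ♞ ♝ · ♚ · ♞ ♜│8
7│· ♟ · · · ♟ · ♟│7
6│♟ · · · ♟ · · ·│6
5│· · ♝ ♟ · · ♟ ♕│5
4│♘ · · ♟ · · · ·│4
3│· · ♙ · ♙ ♙ · ·│3
2│♙ ♙ · · · ♙ · ♙│2
1│♖ · ♗ · ♔ ♗ ♘ ♖│1
  ─────────────────
  a b c d e f g h


h5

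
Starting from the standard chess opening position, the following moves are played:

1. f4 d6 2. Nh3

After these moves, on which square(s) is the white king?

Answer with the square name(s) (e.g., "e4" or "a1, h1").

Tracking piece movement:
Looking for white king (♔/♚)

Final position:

  a b c d e f g h
  ─────────────────
8│♜ ♞ ♝ ♛ ♚ ♝ ♞ ♜│8
7│♟ ♟ ♟ · ♟ ♟ ♟ ♟│7
6│· · · ♟ · · · ·│6
5│· · · · · · · ·│5
4│· · · · · ♙ · ·│4
3│· · · · · · · ♘│3
2│♙ ♙ ♙ ♙ ♙ · ♙ ♙│2
1│♖ ♘ ♗ ♕ ♔ ♗ · ♖│1
  ─────────────────
  a b c d e f g h


e1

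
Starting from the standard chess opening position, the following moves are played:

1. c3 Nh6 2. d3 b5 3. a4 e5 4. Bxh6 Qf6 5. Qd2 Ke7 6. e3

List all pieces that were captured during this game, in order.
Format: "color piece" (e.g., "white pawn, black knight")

Tracking captures:
  Bxh6: captured black knight

black knight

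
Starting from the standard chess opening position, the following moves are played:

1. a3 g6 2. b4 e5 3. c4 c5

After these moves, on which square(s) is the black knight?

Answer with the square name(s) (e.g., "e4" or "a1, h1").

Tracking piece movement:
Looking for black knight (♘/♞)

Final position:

  a b c d e f g h
  ─────────────────
8│♜ ♞ ♝ ♛ ♚ ♝ ♞ ♜│8
7│♟ ♟ · ♟ · ♟ · ♟│7
6│· · · · · · ♟ ·│6
5│· · ♟ · ♟ · · ·│5
4│· ♙ ♙ · · · · ·│4
3│♙ · · · · · · ·│3
2│· · · ♙ ♙ ♙ ♙ ♙│2
1│♖ ♘ ♗ ♕ ♔ ♗ ♘ ♖│1
  ─────────────────
  a b c d e f g h


b8, g8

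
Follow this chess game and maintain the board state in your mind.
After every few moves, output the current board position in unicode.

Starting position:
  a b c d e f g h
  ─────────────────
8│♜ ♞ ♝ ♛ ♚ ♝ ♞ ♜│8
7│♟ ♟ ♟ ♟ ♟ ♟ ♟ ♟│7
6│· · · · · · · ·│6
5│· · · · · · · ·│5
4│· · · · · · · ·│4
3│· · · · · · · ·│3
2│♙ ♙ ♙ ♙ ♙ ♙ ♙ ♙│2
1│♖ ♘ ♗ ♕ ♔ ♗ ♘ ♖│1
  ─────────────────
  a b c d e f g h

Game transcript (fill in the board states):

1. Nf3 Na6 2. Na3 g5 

  a b c d e f g h
  ─────────────────
8│♜ · ♝ ♛ ♚ ♝ ♞ ♜│8
7│♟ ♟ ♟ ♟ ♟ ♟ · ♟│7
6│♞ · · · · · · ·│6
5│· · · · · · ♟ ·│5
4│· · · · · · · ·│4
3│♘ · · · · ♘ · ·│3
2│♙ ♙ ♙ ♙ ♙ ♙ ♙ ♙│2
1│♖ · ♗ ♕ ♔ ♗ · ♖│1
  ─────────────────
  a b c d e f g h

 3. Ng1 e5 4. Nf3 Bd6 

  a b c d e f g h
  ─────────────────
8│♜ · ♝ ♛ ♚ · ♞ ♜│8
7│♟ ♟ ♟ ♟ · ♟ · ♟│7
6│♞ · · ♝ · · · ·│6
5│· · · · ♟ · ♟ ·│5
4│· · · · · · · ·│4
3│♘ · · · · ♘ · ·│3
2│♙ ♙ ♙ ♙ ♙ ♙ ♙ ♙│2
1│♖ · ♗ ♕ ♔ ♗ · ♖│1
  ─────────────────
  a b c d e f g h

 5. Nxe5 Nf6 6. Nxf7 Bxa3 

  a b c d e f g h
  ─────────────────
8│♜ · ♝ ♛ ♚ · · ♜│8
7│♟ ♟ ♟ ♟ · ♘ · ♟│7
6│♞ · · · · ♞ · ·│6
5│· · · · · · ♟ ·│5
4│· · · · · · · ·│4
3│♝ · · · · · · ·│3
2│♙ ♙ ♙ ♙ ♙ ♙ ♙ ♙│2
1│♖ · ♗ ♕ ♔ ♗ · ♖│1
  ─────────────────
  a b c d e f g h

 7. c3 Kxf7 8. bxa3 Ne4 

  a b c d e f g h
  ─────────────────
8│♜ · ♝ ♛ · · · ♜│8
7│♟ ♟ ♟ ♟ · ♚ · ♟│7
6│♞ · · · · · · ·│6
5│· · · · · · ♟ ·│5
4│· · · · ♞ · · ·│4
3│♙ · ♙ · · · · ·│3
2│♙ · · ♙ ♙ ♙ ♙ ♙│2
1│♖ · ♗ ♕ ♔ ♗ · ♖│1
  ─────────────────
  a b c d e f g h

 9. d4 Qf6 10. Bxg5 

  a b c d e f g h
  ─────────────────
8│♜ · ♝ · · · · ♜│8
7│♟ ♟ ♟ ♟ · ♚ · ♟│7
6│♞ · · · · ♛ · ·│6
5│· · · · · · ♗ ·│5
4│· · · ♙ ♞ · · ·│4
3│♙ · ♙ · · · · ·│3
2│♙ · · · ♙ ♙ ♙ ♙│2
1│♖ · · ♕ ♔ ♗ · ♖│1
  ─────────────────
  a b c d e f g h


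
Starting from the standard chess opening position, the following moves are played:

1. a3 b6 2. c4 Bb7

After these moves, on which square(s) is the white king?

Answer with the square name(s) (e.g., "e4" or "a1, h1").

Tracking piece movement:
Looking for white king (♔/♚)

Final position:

  a b c d e f g h
  ─────────────────
8│♜ ♞ · ♛ ♚ ♝ ♞ ♜│8
7│♟ ♝ ♟ ♟ ♟ ♟ ♟ ♟│7
6│· ♟ · · · · · ·│6
5│· · · · · · · ·│5
4│· · ♙ · · · · ·│4
3│♙ · · · · · · ·│3
2│· ♙ · ♙ ♙ ♙ ♙ ♙│2
1│♖ ♘ ♗ ♕ ♔ ♗ ♘ ♖│1
  ─────────────────
  a b c d e f g h


e1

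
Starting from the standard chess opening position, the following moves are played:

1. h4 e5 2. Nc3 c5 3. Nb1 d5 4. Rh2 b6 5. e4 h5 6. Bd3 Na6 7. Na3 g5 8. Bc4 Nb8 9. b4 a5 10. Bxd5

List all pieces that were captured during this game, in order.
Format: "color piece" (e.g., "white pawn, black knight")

Tracking captures:
  Bxd5: captured black pawn

black pawn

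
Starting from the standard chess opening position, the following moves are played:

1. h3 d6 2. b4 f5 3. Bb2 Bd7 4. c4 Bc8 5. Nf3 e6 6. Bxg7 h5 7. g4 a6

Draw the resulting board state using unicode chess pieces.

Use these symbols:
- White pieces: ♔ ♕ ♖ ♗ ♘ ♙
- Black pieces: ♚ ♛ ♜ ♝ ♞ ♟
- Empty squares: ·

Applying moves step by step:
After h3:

♜ ♞ ♝ ♛ ♚ ♝ ♞ ♜
♟ ♟ ♟ ♟ ♟ ♟ ♟ ♟
· · · · · · · ·
· · · · · · · ·
· · · · · · · ·
· · · · · · · ♙
♙ ♙ ♙ ♙ ♙ ♙ ♙ ·
♖ ♘ ♗ ♕ ♔ ♗ ♘ ♖


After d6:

♜ ♞ ♝ ♛ ♚ ♝ ♞ ♜
♟ ♟ ♟ · ♟ ♟ ♟ ♟
· · · ♟ · · · ·
· · · · · · · ·
· · · · · · · ·
· · · · · · · ♙
♙ ♙ ♙ ♙ ♙ ♙ ♙ ·
♖ ♘ ♗ ♕ ♔ ♗ ♘ ♖


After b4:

♜ ♞ ♝ ♛ ♚ ♝ ♞ ♜
♟ ♟ ♟ · ♟ ♟ ♟ ♟
· · · ♟ · · · ·
· · · · · · · ·
· ♙ · · · · · ·
· · · · · · · ♙
♙ · ♙ ♙ ♙ ♙ ♙ ·
♖ ♘ ♗ ♕ ♔ ♗ ♘ ♖


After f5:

♜ ♞ ♝ ♛ ♚ ♝ ♞ ♜
♟ ♟ ♟ · ♟ · ♟ ♟
· · · ♟ · · · ·
· · · · · ♟ · ·
· ♙ · · · · · ·
· · · · · · · ♙
♙ · ♙ ♙ ♙ ♙ ♙ ·
♖ ♘ ♗ ♕ ♔ ♗ ♘ ♖


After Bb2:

♜ ♞ ♝ ♛ ♚ ♝ ♞ ♜
♟ ♟ ♟ · ♟ · ♟ ♟
· · · ♟ · · · ·
· · · · · ♟ · ·
· ♙ · · · · · ·
· · · · · · · ♙
♙ ♗ ♙ ♙ ♙ ♙ ♙ ·
♖ ♘ · ♕ ♔ ♗ ♘ ♖


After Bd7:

♜ ♞ · ♛ ♚ ♝ ♞ ♜
♟ ♟ ♟ ♝ ♟ · ♟ ♟
· · · ♟ · · · ·
· · · · · ♟ · ·
· ♙ · · · · · ·
· · · · · · · ♙
♙ ♗ ♙ ♙ ♙ ♙ ♙ ·
♖ ♘ · ♕ ♔ ♗ ♘ ♖


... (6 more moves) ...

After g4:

♜ ♞ ♝ ♛ ♚ ♝ ♞ ♜
♟ ♟ ♟ · · · ♗ ·
· · · ♟ ♟ · · ·
· · · · · ♟ · ♟
· ♙ ♙ · · · ♙ ·
· · · · · ♘ · ♙
♙ · · ♙ ♙ ♙ · ·
♖ ♘ · ♕ ♔ ♗ · ♖


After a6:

♜ ♞ ♝ ♛ ♚ ♝ ♞ ♜
· ♟ ♟ · · · ♗ ·
♟ · · ♟ ♟ · · ·
· · · · · ♟ · ♟
· ♙ ♙ · · · ♙ ·
· · · · · ♘ · ♙
♙ · · ♙ ♙ ♙ · ·
♖ ♘ · ♕ ♔ ♗ · ♖



  a b c d e f g h
  ─────────────────
8│♜ ♞ ♝ ♛ ♚ ♝ ♞ ♜│8
7│· ♟ ♟ · · · ♗ ·│7
6│♟ · · ♟ ♟ · · ·│6
5│· · · · · ♟ · ♟│5
4│· ♙ ♙ · · · ♙ ·│4
3│· · · · · ♘ · ♙│3
2│♙ · · ♙ ♙ ♙ · ·│2
1│♖ ♘ · ♕ ♔ ♗ · ♖│1
  ─────────────────
  a b c d e f g h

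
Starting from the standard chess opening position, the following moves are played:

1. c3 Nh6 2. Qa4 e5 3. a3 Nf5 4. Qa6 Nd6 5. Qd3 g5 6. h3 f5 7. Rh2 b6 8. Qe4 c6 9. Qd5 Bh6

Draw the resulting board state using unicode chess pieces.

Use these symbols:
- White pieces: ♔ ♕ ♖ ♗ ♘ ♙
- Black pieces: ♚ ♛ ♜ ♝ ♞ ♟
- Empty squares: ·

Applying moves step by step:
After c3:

♜ ♞ ♝ ♛ ♚ ♝ ♞ ♜
♟ ♟ ♟ ♟ ♟ ♟ ♟ ♟
· · · · · · · ·
· · · · · · · ·
· · · · · · · ·
· · ♙ · · · · ·
♙ ♙ · ♙ ♙ ♙ ♙ ♙
♖ ♘ ♗ ♕ ♔ ♗ ♘ ♖


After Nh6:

♜ ♞ ♝ ♛ ♚ ♝ · ♜
♟ ♟ ♟ ♟ ♟ ♟ ♟ ♟
· · · · · · · ♞
· · · · · · · ·
· · · · · · · ·
· · ♙ · · · · ·
♙ ♙ · ♙ ♙ ♙ ♙ ♙
♖ ♘ ♗ ♕ ♔ ♗ ♘ ♖


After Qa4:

♜ ♞ ♝ ♛ ♚ ♝ · ♜
♟ ♟ ♟ ♟ ♟ ♟ ♟ ♟
· · · · · · · ♞
· · · · · · · ·
♕ · · · · · · ·
· · ♙ · · · · ·
♙ ♙ · ♙ ♙ ♙ ♙ ♙
♖ ♘ ♗ · ♔ ♗ ♘ ♖


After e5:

♜ ♞ ♝ ♛ ♚ ♝ · ♜
♟ ♟ ♟ ♟ · ♟ ♟ ♟
· · · · · · · ♞
· · · · ♟ · · ·
♕ · · · · · · ·
· · ♙ · · · · ·
♙ ♙ · ♙ ♙ ♙ ♙ ♙
♖ ♘ ♗ · ♔ ♗ ♘ ♖


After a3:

♜ ♞ ♝ ♛ ♚ ♝ · ♜
♟ ♟ ♟ ♟ · ♟ ♟ ♟
· · · · · · · ♞
· · · · ♟ · · ·
♕ · · · · · · ·
♙ · ♙ · · · · ·
· ♙ · ♙ ♙ ♙ ♙ ♙
♖ ♘ ♗ · ♔ ♗ ♘ ♖


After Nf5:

♜ ♞ ♝ ♛ ♚ ♝ · ♜
♟ ♟ ♟ ♟ · ♟ ♟ ♟
· · · · · · · ·
· · · · ♟ ♞ · ·
♕ · · · · · · ·
♙ · ♙ · · · · ·
· ♙ · ♙ ♙ ♙ ♙ ♙
♖ ♘ ♗ · ♔ ♗ ♘ ♖


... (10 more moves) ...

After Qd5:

♜ ♞ ♝ ♛ ♚ ♝ · ♜
♟ · · ♟ · · · ♟
· ♟ ♟ ♞ · · · ·
· · · ♕ ♟ ♟ ♟ ·
· · · · · · · ·
♙ · ♙ · · · · ♙
· ♙ · ♙ ♙ ♙ ♙ ♖
♖ ♘ ♗ · ♔ ♗ ♘ ·


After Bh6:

♜ ♞ ♝ ♛ ♚ · · ♜
♟ · · ♟ · · · ♟
· ♟ ♟ ♞ · · · ♝
· · · ♕ ♟ ♟ ♟ ·
· · · · · · · ·
♙ · ♙ · · · · ♙
· ♙ · ♙ ♙ ♙ ♙ ♖
♖ ♘ ♗ · ♔ ♗ ♘ ·



  a b c d e f g h
  ─────────────────
8│♜ ♞ ♝ ♛ ♚ · · ♜│8
7│♟ · · ♟ · · · ♟│7
6│· ♟ ♟ ♞ · · · ♝│6
5│· · · ♕ ♟ ♟ ♟ ·│5
4│· · · · · · · ·│4
3│♙ · ♙ · · · · ♙│3
2│· ♙ · ♙ ♙ ♙ ♙ ♖│2
1│♖ ♘ ♗ · ♔ ♗ ♘ ·│1
  ─────────────────
  a b c d e f g h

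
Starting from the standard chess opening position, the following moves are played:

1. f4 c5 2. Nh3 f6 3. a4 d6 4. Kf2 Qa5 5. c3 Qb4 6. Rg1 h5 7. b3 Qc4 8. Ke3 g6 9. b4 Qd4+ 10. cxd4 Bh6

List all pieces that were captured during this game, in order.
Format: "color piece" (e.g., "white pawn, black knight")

Tracking captures:
  cxd4: captured black queen

black queen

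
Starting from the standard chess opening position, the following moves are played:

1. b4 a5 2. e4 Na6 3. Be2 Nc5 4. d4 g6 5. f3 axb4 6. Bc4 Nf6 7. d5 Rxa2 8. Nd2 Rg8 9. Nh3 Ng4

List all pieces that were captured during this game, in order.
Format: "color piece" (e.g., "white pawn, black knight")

Tracking captures:
  axb4: captured white pawn
  Rxa2: captured white pawn

white pawn, white pawn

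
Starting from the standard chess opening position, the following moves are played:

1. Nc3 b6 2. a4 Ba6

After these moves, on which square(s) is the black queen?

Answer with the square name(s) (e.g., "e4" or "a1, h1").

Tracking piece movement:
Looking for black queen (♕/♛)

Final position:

  a b c d e f g h
  ─────────────────
8│♜ ♞ · ♛ ♚ ♝ ♞ ♜│8
7│♟ · ♟ ♟ ♟ ♟ ♟ ♟│7
6│♝ ♟ · · · · · ·│6
5│· · · · · · · ·│5
4│♙ · · · · · · ·│4
3│· · ♘ · · · · ·│3
2│· ♙ ♙ ♙ ♙ ♙ ♙ ♙│2
1│♖ · ♗ ♕ ♔ ♗ ♘ ♖│1
  ─────────────────
  a b c d e f g h


d8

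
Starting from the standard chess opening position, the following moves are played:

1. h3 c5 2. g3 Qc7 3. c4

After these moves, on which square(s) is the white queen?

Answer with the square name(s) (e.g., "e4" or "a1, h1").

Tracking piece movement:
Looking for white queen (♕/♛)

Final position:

  a b c d e f g h
  ─────────────────
8│♜ ♞ ♝ · ♚ ♝ ♞ ♜│8
7│♟ ♟ ♛ ♟ ♟ ♟ ♟ ♟│7
6│· · · · · · · ·│6
5│· · ♟ · · · · ·│5
4│· · ♙ · · · · ·│4
3│· · · · · · ♙ ♙│3
2│♙ ♙ · ♙ ♙ ♙ · ·│2
1│♖ ♘ ♗ ♕ ♔ ♗ ♘ ♖│1
  ─────────────────
  a b c d e f g h


d1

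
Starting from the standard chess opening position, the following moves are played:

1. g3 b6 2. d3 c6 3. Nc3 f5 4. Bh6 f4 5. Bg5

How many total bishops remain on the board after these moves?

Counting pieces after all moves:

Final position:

  a b c d e f g h
  ─────────────────
8│♜ ♞ ♝ ♛ ♚ ♝ ♞ ♜│8
7│♟ · · ♟ ♟ · ♟ ♟│7
6│· ♟ ♟ · · · · ·│6
5│· · · · · · ♗ ·│5
4│· · · · · ♟ · ·│4
3│· · ♘ ♙ · · ♙ ·│3
2│♙ ♙ ♙ · ♙ ♙ · ♙│2
1│♖ · · ♕ ♔ ♗ ♘ ♖│1
  ─────────────────
  a b c d e f g h


4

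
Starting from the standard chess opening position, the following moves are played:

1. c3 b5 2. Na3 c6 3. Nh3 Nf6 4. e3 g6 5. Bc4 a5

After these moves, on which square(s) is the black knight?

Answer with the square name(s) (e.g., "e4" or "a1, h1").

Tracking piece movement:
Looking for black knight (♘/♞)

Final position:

  a b c d e f g h
  ─────────────────
8│♜ ♞ ♝ ♛ ♚ ♝ · ♜│8
7│· · · ♟ ♟ ♟ · ♟│7
6│· · ♟ · · ♞ ♟ ·│6
5│♟ ♟ · · · · · ·│5
4│· · ♗ · · · · ·│4
3│♘ · ♙ · ♙ · · ♘│3
2│♙ ♙ · ♙ · ♙ ♙ ♙│2
1│♖ · ♗ ♕ ♔ · · ♖│1
  ─────────────────
  a b c d e f g h


b8, f6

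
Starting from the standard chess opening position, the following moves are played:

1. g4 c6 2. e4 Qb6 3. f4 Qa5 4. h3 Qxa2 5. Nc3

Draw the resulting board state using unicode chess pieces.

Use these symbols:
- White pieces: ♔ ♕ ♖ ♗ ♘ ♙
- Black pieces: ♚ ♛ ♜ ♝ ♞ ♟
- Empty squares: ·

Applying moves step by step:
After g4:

♜ ♞ ♝ ♛ ♚ ♝ ♞ ♜
♟ ♟ ♟ ♟ ♟ ♟ ♟ ♟
· · · · · · · ·
· · · · · · · ·
· · · · · · ♙ ·
· · · · · · · ·
♙ ♙ ♙ ♙ ♙ ♙ · ♙
♖ ♘ ♗ ♕ ♔ ♗ ♘ ♖


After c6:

♜ ♞ ♝ ♛ ♚ ♝ ♞ ♜
♟ ♟ · ♟ ♟ ♟ ♟ ♟
· · ♟ · · · · ·
· · · · · · · ·
· · · · · · ♙ ·
· · · · · · · ·
♙ ♙ ♙ ♙ ♙ ♙ · ♙
♖ ♘ ♗ ♕ ♔ ♗ ♘ ♖


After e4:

♜ ♞ ♝ ♛ ♚ ♝ ♞ ♜
♟ ♟ · ♟ ♟ ♟ ♟ ♟
· · ♟ · · · · ·
· · · · · · · ·
· · · · ♙ · ♙ ·
· · · · · · · ·
♙ ♙ ♙ ♙ · ♙ · ♙
♖ ♘ ♗ ♕ ♔ ♗ ♘ ♖


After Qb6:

♜ ♞ ♝ · ♚ ♝ ♞ ♜
♟ ♟ · ♟ ♟ ♟ ♟ ♟
· ♛ ♟ · · · · ·
· · · · · · · ·
· · · · ♙ · ♙ ·
· · · · · · · ·
♙ ♙ ♙ ♙ · ♙ · ♙
♖ ♘ ♗ ♕ ♔ ♗ ♘ ♖


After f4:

♜ ♞ ♝ · ♚ ♝ ♞ ♜
♟ ♟ · ♟ ♟ ♟ ♟ ♟
· ♛ ♟ · · · · ·
· · · · · · · ·
· · · · ♙ ♙ ♙ ·
· · · · · · · ·
♙ ♙ ♙ ♙ · · · ♙
♖ ♘ ♗ ♕ ♔ ♗ ♘ ♖


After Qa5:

♜ ♞ ♝ · ♚ ♝ ♞ ♜
♟ ♟ · ♟ ♟ ♟ ♟ ♟
· · ♟ · · · · ·
♛ · · · · · · ·
· · · · ♙ ♙ ♙ ·
· · · · · · · ·
♙ ♙ ♙ ♙ · · · ♙
♖ ♘ ♗ ♕ ♔ ♗ ♘ ♖


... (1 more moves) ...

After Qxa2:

♜ ♞ ♝ · ♚ ♝ ♞ ♜
♟ ♟ · ♟ ♟ ♟ ♟ ♟
· · ♟ · · · · ·
· · · · · · · ·
· · · · ♙ ♙ ♙ ·
· · · · · · · ♙
♛ ♙ ♙ ♙ · · · ·
♖ ♘ ♗ ♕ ♔ ♗ ♘ ♖


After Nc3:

♜ ♞ ♝ · ♚ ♝ ♞ ♜
♟ ♟ · ♟ ♟ ♟ ♟ ♟
· · ♟ · · · · ·
· · · · · · · ·
· · · · ♙ ♙ ♙ ·
· · ♘ · · · · ♙
♛ ♙ ♙ ♙ · · · ·
♖ · ♗ ♕ ♔ ♗ ♘ ♖



  a b c d e f g h
  ─────────────────
8│♜ ♞ ♝ · ♚ ♝ ♞ ♜│8
7│♟ ♟ · ♟ ♟ ♟ ♟ ♟│7
6│· · ♟ · · · · ·│6
5│· · · · · · · ·│5
4│· · · · ♙ ♙ ♙ ·│4
3│· · ♘ · · · · ♙│3
2│♛ ♙ ♙ ♙ · · · ·│2
1│♖ · ♗ ♕ ♔ ♗ ♘ ♖│1
  ─────────────────
  a b c d e f g h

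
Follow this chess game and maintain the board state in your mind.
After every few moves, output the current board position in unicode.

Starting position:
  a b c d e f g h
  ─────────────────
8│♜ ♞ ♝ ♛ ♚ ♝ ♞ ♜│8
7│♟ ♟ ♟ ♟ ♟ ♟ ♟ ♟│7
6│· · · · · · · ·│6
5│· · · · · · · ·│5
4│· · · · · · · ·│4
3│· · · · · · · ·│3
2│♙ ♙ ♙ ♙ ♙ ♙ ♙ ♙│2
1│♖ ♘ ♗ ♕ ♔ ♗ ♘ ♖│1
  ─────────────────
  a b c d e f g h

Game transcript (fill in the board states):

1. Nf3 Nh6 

  a b c d e f g h
  ─────────────────
8│♜ ♞ ♝ ♛ ♚ ♝ · ♜│8
7│♟ ♟ ♟ ♟ ♟ ♟ ♟ ♟│7
6│· · · · · · · ♞│6
5│· · · · · · · ·│5
4│· · · · · · · ·│4
3│· · · · · ♘ · ·│3
2│♙ ♙ ♙ ♙ ♙ ♙ ♙ ♙│2
1│♖ ♘ ♗ ♕ ♔ ♗ · ♖│1
  ─────────────────
  a b c d e f g h

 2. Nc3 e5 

  a b c d e f g h
  ─────────────────
8│♜ ♞ ♝ ♛ ♚ ♝ · ♜│8
7│♟ ♟ ♟ ♟ · ♟ ♟ ♟│7
6│· · · · · · · ♞│6
5│· · · · ♟ · · ·│5
4│· · · · · · · ·│4
3│· · ♘ · · ♘ · ·│3
2│♙ ♙ ♙ ♙ ♙ ♙ ♙ ♙│2
1│♖ · ♗ ♕ ♔ ♗ · ♖│1
  ─────────────────
  a b c d e f g h

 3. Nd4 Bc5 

  a b c d e f g h
  ─────────────────
8│♜ ♞ ♝ ♛ ♚ · · ♜│8
7│♟ ♟ ♟ ♟ · ♟ ♟ ♟│7
6│· · · · · · · ♞│6
5│· · ♝ · ♟ · · ·│5
4│· · · ♘ · · · ·│4
3│· · ♘ · · · · ·│3
2│♙ ♙ ♙ ♙ ♙ ♙ ♙ ♙│2
1│♖ · ♗ ♕ ♔ ♗ · ♖│1
  ─────────────────
  a b c d e f g h

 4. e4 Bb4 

  a b c d e f g h
  ─────────────────
8│♜ ♞ ♝ ♛ ♚ · · ♜│8
7│♟ ♟ ♟ ♟ · ♟ ♟ ♟│7
6│· · · · · · · ♞│6
5│· · · · ♟ · · ·│5
4│· ♝ · ♘ ♙ · · ·│4
3│· · ♘ · · · · ·│3
2│♙ ♙ ♙ ♙ · ♙ ♙ ♙│2
1│♖ · ♗ ♕ ♔ ♗ · ♖│1
  ─────────────────
  a b c d e f g h



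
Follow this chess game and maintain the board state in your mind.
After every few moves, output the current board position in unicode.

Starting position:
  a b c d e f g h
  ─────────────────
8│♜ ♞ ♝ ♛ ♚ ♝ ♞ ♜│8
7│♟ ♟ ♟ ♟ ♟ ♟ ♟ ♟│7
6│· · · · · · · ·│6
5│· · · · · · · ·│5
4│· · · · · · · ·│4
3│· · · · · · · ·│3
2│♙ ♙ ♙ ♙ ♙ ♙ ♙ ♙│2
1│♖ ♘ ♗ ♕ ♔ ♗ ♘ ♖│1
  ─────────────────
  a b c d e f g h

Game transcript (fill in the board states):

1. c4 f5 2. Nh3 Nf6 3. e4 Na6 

  a b c d e f g h
  ─────────────────
8│♜ · ♝ ♛ ♚ ♝ · ♜│8
7│♟ ♟ ♟ ♟ ♟ · ♟ ♟│7
6│♞ · · · · ♞ · ·│6
5│· · · · · ♟ · ·│5
4│· · ♙ · ♙ · · ·│4
3│· · · · · · · ♘│3
2│♙ ♙ · ♙ · ♙ ♙ ♙│2
1│♖ ♘ ♗ ♕ ♔ ♗ · ♖│1
  ─────────────────
  a b c d e f g h

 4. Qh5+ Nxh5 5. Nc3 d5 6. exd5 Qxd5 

  a b c d e f g h
  ─────────────────
8│♜ · ♝ · ♚ ♝ · ♜│8
7│♟ ♟ ♟ · ♟ · ♟ ♟│7
6│♞ · · · · · · ·│6
5│· · · ♛ · ♟ · ♞│5
4│· · ♙ · · · · ·│4
3│· · ♘ · · · · ♘│3
2│♙ ♙ · ♙ · ♙ ♙ ♙│2
1│♖ · ♗ · ♔ ♗ · ♖│1
  ─────────────────
  a b c d e f g h

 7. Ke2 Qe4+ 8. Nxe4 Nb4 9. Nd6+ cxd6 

  a b c d e f g h
  ─────────────────
8│♜ · ♝ · ♚ ♝ · ♜│8
7│♟ ♟ · · ♟ · ♟ ♟│7
6│· · · ♟ · · · ·│6
5│· · · · · ♟ · ♞│5
4│· ♞ ♙ · · · · ·│4
3│· · · · · · · ♘│3
2│♙ ♙ · ♙ ♔ ♙ ♙ ♙│2
1│♖ · ♗ · · ♗ · ♖│1
  ─────────────────
  a b c d e f g h

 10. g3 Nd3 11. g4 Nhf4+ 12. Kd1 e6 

  a b c d e f g h
  ─────────────────
8│♜ · ♝ · ♚ ♝ · ♜│8
7│♟ ♟ · · · · ♟ ♟│7
6│· · · ♟ ♟ · · ·│6
5│· · · · · ♟ · ·│5
4│· · ♙ · · ♞ ♙ ·│4
3│· · · ♞ · · · ♘│3
2│♙ ♙ · ♙ · ♙ · ♙│2
1│♖ · ♗ ♔ · ♗ · ♖│1
  ─────────────────
  a b c d e f g h

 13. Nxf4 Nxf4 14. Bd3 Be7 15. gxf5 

  a b c d e f g h
  ─────────────────
8│♜ · ♝ · ♚ · · ♜│8
7│♟ ♟ · · ♝ · ♟ ♟│7
6│· · · ♟ ♟ · · ·│6
5│· · · · · ♙ · ·│5
4│· · ♙ · · ♞ · ·│4
3│· · · ♗ · · · ·│3
2│♙ ♙ · ♙ · ♙ · ♙│2
1│♖ · ♗ ♔ · · · ♖│1
  ─────────────────
  a b c d e f g h


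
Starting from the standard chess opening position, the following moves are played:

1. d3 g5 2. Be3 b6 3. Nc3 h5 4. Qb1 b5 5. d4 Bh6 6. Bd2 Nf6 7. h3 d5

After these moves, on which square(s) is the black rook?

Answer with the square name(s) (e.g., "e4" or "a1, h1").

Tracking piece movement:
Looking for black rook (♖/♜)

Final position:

  a b c d e f g h
  ─────────────────
8│♜ ♞ ♝ ♛ ♚ · · ♜│8
7│♟ · ♟ · ♟ ♟ · ·│7
6│· · · · · ♞ · ♝│6
5│· ♟ · ♟ · · ♟ ♟│5
4│· · · ♙ · · · ·│4
3│· · ♘ · · · · ♙│3
2│♙ ♙ ♙ ♗ ♙ ♙ ♙ ·│2
1│♖ ♕ · · ♔ ♗ ♘ ♖│1
  ─────────────────
  a b c d e f g h


a8, h8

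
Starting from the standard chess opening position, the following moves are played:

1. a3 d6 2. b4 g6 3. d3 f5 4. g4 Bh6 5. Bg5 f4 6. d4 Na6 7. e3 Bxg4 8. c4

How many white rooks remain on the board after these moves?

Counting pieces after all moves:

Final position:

  a b c d e f g h
  ─────────────────
8│♜ · · ♛ ♚ · ♞ ♜│8
7│♟ ♟ ♟ · ♟ · · ♟│7
6│♞ · · ♟ · · ♟ ♝│6
5│· · · · · · ♗ ·│5
4│· ♙ ♙ ♙ · ♟ ♝ ·│4
3│♙ · · · ♙ · · ·│3
2│· · · · · ♙ · ♙│2
1│♖ ♘ · ♕ ♔ ♗ ♘ ♖│1
  ─────────────────
  a b c d e f g h


2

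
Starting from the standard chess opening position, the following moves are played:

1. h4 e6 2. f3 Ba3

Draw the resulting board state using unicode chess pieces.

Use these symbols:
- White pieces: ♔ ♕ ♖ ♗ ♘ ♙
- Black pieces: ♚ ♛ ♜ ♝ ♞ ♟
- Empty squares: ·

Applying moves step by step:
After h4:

♜ ♞ ♝ ♛ ♚ ♝ ♞ ♜
♟ ♟ ♟ ♟ ♟ ♟ ♟ ♟
· · · · · · · ·
· · · · · · · ·
· · · · · · · ♙
· · · · · · · ·
♙ ♙ ♙ ♙ ♙ ♙ ♙ ·
♖ ♘ ♗ ♕ ♔ ♗ ♘ ♖


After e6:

♜ ♞ ♝ ♛ ♚ ♝ ♞ ♜
♟ ♟ ♟ ♟ · ♟ ♟ ♟
· · · · ♟ · · ·
· · · · · · · ·
· · · · · · · ♙
· · · · · · · ·
♙ ♙ ♙ ♙ ♙ ♙ ♙ ·
♖ ♘ ♗ ♕ ♔ ♗ ♘ ♖


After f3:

♜ ♞ ♝ ♛ ♚ ♝ ♞ ♜
♟ ♟ ♟ ♟ · ♟ ♟ ♟
· · · · ♟ · · ·
· · · · · · · ·
· · · · · · · ♙
· · · · · ♙ · ·
♙ ♙ ♙ ♙ ♙ · ♙ ·
♖ ♘ ♗ ♕ ♔ ♗ ♘ ♖


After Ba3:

♜ ♞ ♝ ♛ ♚ · ♞ ♜
♟ ♟ ♟ ♟ · ♟ ♟ ♟
· · · · ♟ · · ·
· · · · · · · ·
· · · · · · · ♙
♝ · · · · ♙ · ·
♙ ♙ ♙ ♙ ♙ · ♙ ·
♖ ♘ ♗ ♕ ♔ ♗ ♘ ♖



  a b c d e f g h
  ─────────────────
8│♜ ♞ ♝ ♛ ♚ · ♞ ♜│8
7│♟ ♟ ♟ ♟ · ♟ ♟ ♟│7
6│· · · · ♟ · · ·│6
5│· · · · · · · ·│5
4│· · · · · · · ♙│4
3│♝ · · · · ♙ · ·│3
2│♙ ♙ ♙ ♙ ♙ · ♙ ·│2
1│♖ ♘ ♗ ♕ ♔ ♗ ♘ ♖│1
  ─────────────────
  a b c d e f g h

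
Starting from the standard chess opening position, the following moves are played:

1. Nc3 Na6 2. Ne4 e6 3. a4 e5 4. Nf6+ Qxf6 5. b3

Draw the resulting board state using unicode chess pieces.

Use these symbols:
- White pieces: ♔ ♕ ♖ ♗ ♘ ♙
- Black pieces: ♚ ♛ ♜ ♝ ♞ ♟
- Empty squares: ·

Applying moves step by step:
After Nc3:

♜ ♞ ♝ ♛ ♚ ♝ ♞ ♜
♟ ♟ ♟ ♟ ♟ ♟ ♟ ♟
· · · · · · · ·
· · · · · · · ·
· · · · · · · ·
· · ♘ · · · · ·
♙ ♙ ♙ ♙ ♙ ♙ ♙ ♙
♖ · ♗ ♕ ♔ ♗ ♘ ♖


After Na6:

♜ · ♝ ♛ ♚ ♝ ♞ ♜
♟ ♟ ♟ ♟ ♟ ♟ ♟ ♟
♞ · · · · · · ·
· · · · · · · ·
· · · · · · · ·
· · ♘ · · · · ·
♙ ♙ ♙ ♙ ♙ ♙ ♙ ♙
♖ · ♗ ♕ ♔ ♗ ♘ ♖


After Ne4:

♜ · ♝ ♛ ♚ ♝ ♞ ♜
♟ ♟ ♟ ♟ ♟ ♟ ♟ ♟
♞ · · · · · · ·
· · · · · · · ·
· · · · ♘ · · ·
· · · · · · · ·
♙ ♙ ♙ ♙ ♙ ♙ ♙ ♙
♖ · ♗ ♕ ♔ ♗ ♘ ♖


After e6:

♜ · ♝ ♛ ♚ ♝ ♞ ♜
♟ ♟ ♟ ♟ · ♟ ♟ ♟
♞ · · · ♟ · · ·
· · · · · · · ·
· · · · ♘ · · ·
· · · · · · · ·
♙ ♙ ♙ ♙ ♙ ♙ ♙ ♙
♖ · ♗ ♕ ♔ ♗ ♘ ♖


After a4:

♜ · ♝ ♛ ♚ ♝ ♞ ♜
♟ ♟ ♟ ♟ · ♟ ♟ ♟
♞ · · · ♟ · · ·
· · · · · · · ·
♙ · · · ♘ · · ·
· · · · · · · ·
· ♙ ♙ ♙ ♙ ♙ ♙ ♙
♖ · ♗ ♕ ♔ ♗ ♘ ♖


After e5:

♜ · ♝ ♛ ♚ ♝ ♞ ♜
♟ ♟ ♟ ♟ · ♟ ♟ ♟
♞ · · · · · · ·
· · · · ♟ · · ·
♙ · · · ♘ · · ·
· · · · · · · ·
· ♙ ♙ ♙ ♙ ♙ ♙ ♙
♖ · ♗ ♕ ♔ ♗ ♘ ♖


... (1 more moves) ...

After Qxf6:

♜ · ♝ · ♚ ♝ ♞ ♜
♟ ♟ ♟ ♟ · ♟ ♟ ♟
♞ · · · · ♛ · ·
· · · · ♟ · · ·
♙ · · · · · · ·
· · · · · · · ·
· ♙ ♙ ♙ ♙ ♙ ♙ ♙
♖ · ♗ ♕ ♔ ♗ ♘ ♖


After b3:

♜ · ♝ · ♚ ♝ ♞ ♜
♟ ♟ ♟ ♟ · ♟ ♟ ♟
♞ · · · · ♛ · ·
· · · · ♟ · · ·
♙ · · · · · · ·
· ♙ · · · · · ·
· · ♙ ♙ ♙ ♙ ♙ ♙
♖ · ♗ ♕ ♔ ♗ ♘ ♖



  a b c d e f g h
  ─────────────────
8│♜ · ♝ · ♚ ♝ ♞ ♜│8
7│♟ ♟ ♟ ♟ · ♟ ♟ ♟│7
6│♞ · · · · ♛ · ·│6
5│· · · · ♟ · · ·│5
4│♙ · · · · · · ·│4
3│· ♙ · · · · · ·│3
2│· · ♙ ♙ ♙ ♙ ♙ ♙│2
1│♖ · ♗ ♕ ♔ ♗ ♘ ♖│1
  ─────────────────
  a b c d e f g h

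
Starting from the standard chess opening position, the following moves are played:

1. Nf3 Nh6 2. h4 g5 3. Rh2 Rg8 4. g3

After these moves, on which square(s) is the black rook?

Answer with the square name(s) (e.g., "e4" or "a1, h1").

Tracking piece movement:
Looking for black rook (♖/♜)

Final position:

  a b c d e f g h
  ─────────────────
8│♜ ♞ ♝ ♛ ♚ ♝ ♜ ·│8
7│♟ ♟ ♟ ♟ ♟ ♟ · ♟│7
6│· · · · · · · ♞│6
5│· · · · · · ♟ ·│5
4│· · · · · · · ♙│4
3│· · · · · ♘ ♙ ·│3
2│♙ ♙ ♙ ♙ ♙ ♙ · ♖│2
1│♖ ♘ ♗ ♕ ♔ ♗ · ·│1
  ─────────────────
  a b c d e f g h


a8, g8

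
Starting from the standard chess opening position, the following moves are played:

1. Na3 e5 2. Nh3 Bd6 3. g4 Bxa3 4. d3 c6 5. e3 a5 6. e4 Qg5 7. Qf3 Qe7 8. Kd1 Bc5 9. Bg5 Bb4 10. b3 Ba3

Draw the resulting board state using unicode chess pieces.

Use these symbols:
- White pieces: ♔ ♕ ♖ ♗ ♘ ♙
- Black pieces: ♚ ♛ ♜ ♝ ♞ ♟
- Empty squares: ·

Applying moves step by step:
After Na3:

♜ ♞ ♝ ♛ ♚ ♝ ♞ ♜
♟ ♟ ♟ ♟ ♟ ♟ ♟ ♟
· · · · · · · ·
· · · · · · · ·
· · · · · · · ·
♘ · · · · · · ·
♙ ♙ ♙ ♙ ♙ ♙ ♙ ♙
♖ · ♗ ♕ ♔ ♗ ♘ ♖


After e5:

♜ ♞ ♝ ♛ ♚ ♝ ♞ ♜
♟ ♟ ♟ ♟ · ♟ ♟ ♟
· · · · · · · ·
· · · · ♟ · · ·
· · · · · · · ·
♘ · · · · · · ·
♙ ♙ ♙ ♙ ♙ ♙ ♙ ♙
♖ · ♗ ♕ ♔ ♗ ♘ ♖


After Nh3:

♜ ♞ ♝ ♛ ♚ ♝ ♞ ♜
♟ ♟ ♟ ♟ · ♟ ♟ ♟
· · · · · · · ·
· · · · ♟ · · ·
· · · · · · · ·
♘ · · · · · · ♘
♙ ♙ ♙ ♙ ♙ ♙ ♙ ♙
♖ · ♗ ♕ ♔ ♗ · ♖


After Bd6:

♜ ♞ ♝ ♛ ♚ · ♞ ♜
♟ ♟ ♟ ♟ · ♟ ♟ ♟
· · · ♝ · · · ·
· · · · ♟ · · ·
· · · · · · · ·
♘ · · · · · · ♘
♙ ♙ ♙ ♙ ♙ ♙ ♙ ♙
♖ · ♗ ♕ ♔ ♗ · ♖


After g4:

♜ ♞ ♝ ♛ ♚ · ♞ ♜
♟ ♟ ♟ ♟ · ♟ ♟ ♟
· · · ♝ · · · ·
· · · · ♟ · · ·
· · · · · · ♙ ·
♘ · · · · · · ♘
♙ ♙ ♙ ♙ ♙ ♙ · ♙
♖ · ♗ ♕ ♔ ♗ · ♖


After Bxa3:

♜ ♞ ♝ ♛ ♚ · ♞ ♜
♟ ♟ ♟ ♟ · ♟ ♟ ♟
· · · · · · · ·
· · · · ♟ · · ·
· · · · · · ♙ ·
♝ · · · · · · ♘
♙ ♙ ♙ ♙ ♙ ♙ · ♙
♖ · ♗ ♕ ♔ ♗ · ♖


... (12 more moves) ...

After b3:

♜ ♞ ♝ · ♚ · ♞ ♜
· ♟ · ♟ ♛ ♟ ♟ ♟
· · ♟ · · · · ·
♟ · · · ♟ · ♗ ·
· ♝ · · ♙ · ♙ ·
· ♙ · ♙ · ♕ · ♘
♙ · ♙ · · ♙ · ♙
♖ · · ♔ · ♗ · ♖


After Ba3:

♜ ♞ ♝ · ♚ · ♞ ♜
· ♟ · ♟ ♛ ♟ ♟ ♟
· · ♟ · · · · ·
♟ · · · ♟ · ♗ ·
· · · · ♙ · ♙ ·
♝ ♙ · ♙ · ♕ · ♘
♙ · ♙ · · ♙ · ♙
♖ · · ♔ · ♗ · ♖



  a b c d e f g h
  ─────────────────
8│♜ ♞ ♝ · ♚ · ♞ ♜│8
7│· ♟ · ♟ ♛ ♟ ♟ ♟│7
6│· · ♟ · · · · ·│6
5│♟ · · · ♟ · ♗ ·│5
4│· · · · ♙ · ♙ ·│4
3│♝ ♙ · ♙ · ♕ · ♘│3
2│♙ · ♙ · · ♙ · ♙│2
1│♖ · · ♔ · ♗ · ♖│1
  ─────────────────
  a b c d e f g h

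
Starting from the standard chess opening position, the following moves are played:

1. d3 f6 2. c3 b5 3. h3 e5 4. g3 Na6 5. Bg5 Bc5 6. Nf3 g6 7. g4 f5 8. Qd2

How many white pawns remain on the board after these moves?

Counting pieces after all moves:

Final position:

  a b c d e f g h
  ─────────────────
8│♜ · ♝ ♛ ♚ · ♞ ♜│8
7│♟ · ♟ ♟ · · · ♟│7
6│♞ · · · · · ♟ ·│6
5│· ♟ ♝ · ♟ ♟ ♗ ·│5
4│· · · · · · ♙ ·│4
3│· · ♙ ♙ · ♘ · ♙│3
2│♙ ♙ · ♕ ♙ ♙ · ·│2
1│♖ ♘ · · ♔ ♗ · ♖│1
  ─────────────────
  a b c d e f g h


8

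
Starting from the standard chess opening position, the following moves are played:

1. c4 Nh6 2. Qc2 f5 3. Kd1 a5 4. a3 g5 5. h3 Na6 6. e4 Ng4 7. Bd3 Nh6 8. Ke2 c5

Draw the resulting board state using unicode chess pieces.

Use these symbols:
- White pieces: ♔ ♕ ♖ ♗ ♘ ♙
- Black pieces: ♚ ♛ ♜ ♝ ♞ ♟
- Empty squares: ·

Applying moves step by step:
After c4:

♜ ♞ ♝ ♛ ♚ ♝ ♞ ♜
♟ ♟ ♟ ♟ ♟ ♟ ♟ ♟
· · · · · · · ·
· · · · · · · ·
· · ♙ · · · · ·
· · · · · · · ·
♙ ♙ · ♙ ♙ ♙ ♙ ♙
♖ ♘ ♗ ♕ ♔ ♗ ♘ ♖


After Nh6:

♜ ♞ ♝ ♛ ♚ ♝ · ♜
♟ ♟ ♟ ♟ ♟ ♟ ♟ ♟
· · · · · · · ♞
· · · · · · · ·
· · ♙ · · · · ·
· · · · · · · ·
♙ ♙ · ♙ ♙ ♙ ♙ ♙
♖ ♘ ♗ ♕ ♔ ♗ ♘ ♖


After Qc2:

♜ ♞ ♝ ♛ ♚ ♝ · ♜
♟ ♟ ♟ ♟ ♟ ♟ ♟ ♟
· · · · · · · ♞
· · · · · · · ·
· · ♙ · · · · ·
· · · · · · · ·
♙ ♙ ♕ ♙ ♙ ♙ ♙ ♙
♖ ♘ ♗ · ♔ ♗ ♘ ♖


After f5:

♜ ♞ ♝ ♛ ♚ ♝ · ♜
♟ ♟ ♟ ♟ ♟ · ♟ ♟
· · · · · · · ♞
· · · · · ♟ · ·
· · ♙ · · · · ·
· · · · · · · ·
♙ ♙ ♕ ♙ ♙ ♙ ♙ ♙
♖ ♘ ♗ · ♔ ♗ ♘ ♖


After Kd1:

♜ ♞ ♝ ♛ ♚ ♝ · ♜
♟ ♟ ♟ ♟ ♟ · ♟ ♟
· · · · · · · ♞
· · · · · ♟ · ·
· · ♙ · · · · ·
· · · · · · · ·
♙ ♙ ♕ ♙ ♙ ♙ ♙ ♙
♖ ♘ ♗ ♔ · ♗ ♘ ♖


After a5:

♜ ♞ ♝ ♛ ♚ ♝ · ♜
· ♟ ♟ ♟ ♟ · ♟ ♟
· · · · · · · ♞
♟ · · · · ♟ · ·
· · ♙ · · · · ·
· · · · · · · ·
♙ ♙ ♕ ♙ ♙ ♙ ♙ ♙
♖ ♘ ♗ ♔ · ♗ ♘ ♖


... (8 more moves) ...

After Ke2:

♜ · ♝ ♛ ♚ ♝ · ♜
· ♟ ♟ ♟ ♟ · · ♟
♞ · · · · · · ♞
♟ · · · · ♟ ♟ ·
· · ♙ · ♙ · · ·
♙ · · ♗ · · · ♙
· ♙ ♕ ♙ ♔ ♙ ♙ ·
♖ ♘ ♗ · · · ♘ ♖


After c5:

♜ · ♝ ♛ ♚ ♝ · ♜
· ♟ · ♟ ♟ · · ♟
♞ · · · · · · ♞
♟ · ♟ · · ♟ ♟ ·
· · ♙ · ♙ · · ·
♙ · · ♗ · · · ♙
· ♙ ♕ ♙ ♔ ♙ ♙ ·
♖ ♘ ♗ · · · ♘ ♖



  a b c d e f g h
  ─────────────────
8│♜ · ♝ ♛ ♚ ♝ · ♜│8
7│· ♟ · ♟ ♟ · · ♟│7
6│♞ · · · · · · ♞│6
5│♟ · ♟ · · ♟ ♟ ·│5
4│· · ♙ · ♙ · · ·│4
3│♙ · · ♗ · · · ♙│3
2│· ♙ ♕ ♙ ♔ ♙ ♙ ·│2
1│♖ ♘ ♗ · · · ♘ ♖│1
  ─────────────────
  a b c d e f g h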